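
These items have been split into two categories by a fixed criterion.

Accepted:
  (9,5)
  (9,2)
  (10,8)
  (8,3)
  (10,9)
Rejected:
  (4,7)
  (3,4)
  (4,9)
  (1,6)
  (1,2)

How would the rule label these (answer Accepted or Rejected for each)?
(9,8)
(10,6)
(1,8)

The classifier is using: first > second.

Accepted, Accepted, Rejected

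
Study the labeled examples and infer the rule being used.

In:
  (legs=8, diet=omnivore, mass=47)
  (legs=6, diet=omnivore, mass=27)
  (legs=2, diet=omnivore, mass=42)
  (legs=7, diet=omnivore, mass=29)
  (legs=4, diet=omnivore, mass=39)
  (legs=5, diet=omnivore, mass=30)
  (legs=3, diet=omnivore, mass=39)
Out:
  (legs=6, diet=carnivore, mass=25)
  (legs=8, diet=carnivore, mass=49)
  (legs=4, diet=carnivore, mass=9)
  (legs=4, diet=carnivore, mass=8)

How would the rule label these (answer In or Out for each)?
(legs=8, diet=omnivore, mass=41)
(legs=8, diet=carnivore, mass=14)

In, Out

The common property of the 'In' items is: diet is omnivore. No 'Out' item has it.
(legs=8, diet=omnivore, mass=41): In (diet is omnivore).
(legs=8, diet=carnivore, mass=14): Out (diet is carnivore).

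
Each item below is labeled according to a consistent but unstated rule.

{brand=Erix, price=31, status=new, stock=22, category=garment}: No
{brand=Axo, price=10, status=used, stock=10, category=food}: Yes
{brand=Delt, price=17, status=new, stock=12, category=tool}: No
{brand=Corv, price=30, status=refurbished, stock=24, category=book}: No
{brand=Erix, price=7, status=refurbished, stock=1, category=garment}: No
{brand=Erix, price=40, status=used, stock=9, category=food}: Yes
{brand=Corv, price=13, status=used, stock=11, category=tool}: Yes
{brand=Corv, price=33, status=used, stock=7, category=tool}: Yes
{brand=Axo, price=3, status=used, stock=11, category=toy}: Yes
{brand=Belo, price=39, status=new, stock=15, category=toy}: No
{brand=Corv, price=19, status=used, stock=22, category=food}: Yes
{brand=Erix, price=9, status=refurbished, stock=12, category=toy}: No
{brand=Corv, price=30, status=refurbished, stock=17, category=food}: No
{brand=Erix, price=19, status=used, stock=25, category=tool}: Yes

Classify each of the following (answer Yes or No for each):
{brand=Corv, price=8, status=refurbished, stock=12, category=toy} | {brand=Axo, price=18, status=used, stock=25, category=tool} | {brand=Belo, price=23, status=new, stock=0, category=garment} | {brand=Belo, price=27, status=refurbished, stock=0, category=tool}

No, Yes, No, No

Comparing the two groups points to one rule — status is used.
No: {brand=Corv, price=8, status=refurbished, stock=12, category=toy}, since status is refurbished.
Yes: {brand=Axo, price=18, status=used, stock=25, category=tool}, since status is used.
No: {brand=Belo, price=23, status=new, stock=0, category=garment}, since status is new.
No: {brand=Belo, price=27, status=refurbished, stock=0, category=tool}, since status is refurbished.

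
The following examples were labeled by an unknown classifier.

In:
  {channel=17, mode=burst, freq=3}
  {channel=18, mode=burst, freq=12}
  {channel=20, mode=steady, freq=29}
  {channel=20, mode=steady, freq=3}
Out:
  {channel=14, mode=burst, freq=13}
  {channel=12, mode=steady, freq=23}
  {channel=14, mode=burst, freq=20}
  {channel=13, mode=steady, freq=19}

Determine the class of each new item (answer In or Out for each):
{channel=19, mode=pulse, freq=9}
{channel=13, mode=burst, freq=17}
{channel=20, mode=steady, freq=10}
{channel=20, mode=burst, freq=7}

In, Out, In, In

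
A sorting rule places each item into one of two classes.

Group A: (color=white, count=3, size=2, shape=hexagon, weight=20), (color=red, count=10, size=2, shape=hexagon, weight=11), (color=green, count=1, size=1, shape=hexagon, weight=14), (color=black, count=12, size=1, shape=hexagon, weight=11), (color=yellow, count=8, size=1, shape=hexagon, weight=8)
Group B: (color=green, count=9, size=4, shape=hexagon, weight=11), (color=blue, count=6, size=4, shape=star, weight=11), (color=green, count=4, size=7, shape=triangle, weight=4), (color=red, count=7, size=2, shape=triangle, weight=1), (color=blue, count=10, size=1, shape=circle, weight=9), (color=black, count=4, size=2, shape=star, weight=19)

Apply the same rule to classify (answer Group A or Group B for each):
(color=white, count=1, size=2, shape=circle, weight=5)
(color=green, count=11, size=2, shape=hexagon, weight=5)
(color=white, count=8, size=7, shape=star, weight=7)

Group B, Group A, Group B

All 'Group A' examples share one property — shape is hexagon AND size ≤ 2 — and every 'Group B' example lacks it.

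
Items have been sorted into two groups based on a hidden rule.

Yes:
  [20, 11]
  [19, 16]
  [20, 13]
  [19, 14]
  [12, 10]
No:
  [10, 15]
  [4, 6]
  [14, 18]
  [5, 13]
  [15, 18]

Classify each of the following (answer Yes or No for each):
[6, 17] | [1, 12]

No, No

The simplest hypothesis consistent with all the labels is: first > second.
No: [6, 17], since 6 < 17.
No: [1, 12], since 1 < 12.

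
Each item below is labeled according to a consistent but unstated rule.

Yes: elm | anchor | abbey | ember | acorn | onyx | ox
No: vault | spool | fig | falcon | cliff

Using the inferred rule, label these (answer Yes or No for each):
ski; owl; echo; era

No, Yes, Yes, Yes

A rule that fits every label: starts with a vowel — true of each 'Yes' example, false of each 'No' one.
No: ski, since starts with 's'.
Yes: owl, since starts with 'o'.
Yes: echo, since starts with 'e'.
Yes: era, since starts with 'e'.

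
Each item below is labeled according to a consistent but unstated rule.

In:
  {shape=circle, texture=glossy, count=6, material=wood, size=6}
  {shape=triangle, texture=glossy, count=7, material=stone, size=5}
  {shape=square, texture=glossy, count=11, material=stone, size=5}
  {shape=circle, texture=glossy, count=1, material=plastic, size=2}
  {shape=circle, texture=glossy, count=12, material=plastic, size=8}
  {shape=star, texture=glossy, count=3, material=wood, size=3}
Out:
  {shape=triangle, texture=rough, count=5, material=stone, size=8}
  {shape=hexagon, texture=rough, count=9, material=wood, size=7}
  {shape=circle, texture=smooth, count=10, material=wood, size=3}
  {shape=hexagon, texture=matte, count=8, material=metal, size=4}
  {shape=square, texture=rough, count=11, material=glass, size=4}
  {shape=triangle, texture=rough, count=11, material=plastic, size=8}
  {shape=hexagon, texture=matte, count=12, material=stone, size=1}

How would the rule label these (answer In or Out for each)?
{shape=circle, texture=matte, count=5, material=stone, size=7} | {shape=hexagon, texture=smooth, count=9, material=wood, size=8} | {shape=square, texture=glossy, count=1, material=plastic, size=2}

Out, Out, In

Every 'In' example satisfies: texture is glossy. None of the 'Out' examples do.
{shape=circle, texture=matte, count=5, material=stone, size=7}: texture is matte, does not fit → Out. {shape=hexagon, texture=smooth, count=9, material=wood, size=8}: texture is smooth, does not fit → Out. {shape=square, texture=glossy, count=1, material=plastic, size=2}: texture is glossy, matches → In.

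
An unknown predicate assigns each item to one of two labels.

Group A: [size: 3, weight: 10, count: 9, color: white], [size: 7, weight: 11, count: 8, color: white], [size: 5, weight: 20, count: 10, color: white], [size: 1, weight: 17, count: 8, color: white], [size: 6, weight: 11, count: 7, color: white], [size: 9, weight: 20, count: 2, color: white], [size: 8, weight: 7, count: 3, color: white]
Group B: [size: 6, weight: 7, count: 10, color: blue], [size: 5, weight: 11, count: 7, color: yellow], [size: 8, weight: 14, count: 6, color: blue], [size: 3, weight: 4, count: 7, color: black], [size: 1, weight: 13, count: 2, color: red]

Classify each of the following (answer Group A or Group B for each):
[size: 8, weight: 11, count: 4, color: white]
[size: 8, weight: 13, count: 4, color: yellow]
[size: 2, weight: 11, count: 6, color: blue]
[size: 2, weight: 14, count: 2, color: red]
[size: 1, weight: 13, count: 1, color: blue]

Group A, Group B, Group B, Group B, Group B

All 'Group A' examples share one property — color is white — and every 'Group B' example lacks it.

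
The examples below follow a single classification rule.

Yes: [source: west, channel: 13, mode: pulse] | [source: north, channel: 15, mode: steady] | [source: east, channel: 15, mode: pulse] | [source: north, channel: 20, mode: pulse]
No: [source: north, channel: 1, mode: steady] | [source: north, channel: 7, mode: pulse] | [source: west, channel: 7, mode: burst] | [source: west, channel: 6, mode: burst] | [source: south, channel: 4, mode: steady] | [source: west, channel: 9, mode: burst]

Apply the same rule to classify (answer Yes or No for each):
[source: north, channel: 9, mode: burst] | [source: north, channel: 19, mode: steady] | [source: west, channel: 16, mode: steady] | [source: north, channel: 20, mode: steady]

A rule that fits every label: channel ≥ 13 — true of each 'Yes' example, false of each 'No' one.
[source: north, channel: 9, mode: burst]: channel = 9 — lacks this property, so No.
[source: north, channel: 19, mode: steady]: channel = 19 — checks out, so Yes.
[source: west, channel: 16, mode: steady]: channel = 16 — checks out, so Yes.
[source: north, channel: 20, mode: steady]: channel = 20 — checks out, so Yes.

No, Yes, Yes, Yes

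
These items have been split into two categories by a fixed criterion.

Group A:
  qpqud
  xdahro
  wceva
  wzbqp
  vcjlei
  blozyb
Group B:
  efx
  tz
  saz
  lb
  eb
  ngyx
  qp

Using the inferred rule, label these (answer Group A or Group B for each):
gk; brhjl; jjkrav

Group B, Group A, Group A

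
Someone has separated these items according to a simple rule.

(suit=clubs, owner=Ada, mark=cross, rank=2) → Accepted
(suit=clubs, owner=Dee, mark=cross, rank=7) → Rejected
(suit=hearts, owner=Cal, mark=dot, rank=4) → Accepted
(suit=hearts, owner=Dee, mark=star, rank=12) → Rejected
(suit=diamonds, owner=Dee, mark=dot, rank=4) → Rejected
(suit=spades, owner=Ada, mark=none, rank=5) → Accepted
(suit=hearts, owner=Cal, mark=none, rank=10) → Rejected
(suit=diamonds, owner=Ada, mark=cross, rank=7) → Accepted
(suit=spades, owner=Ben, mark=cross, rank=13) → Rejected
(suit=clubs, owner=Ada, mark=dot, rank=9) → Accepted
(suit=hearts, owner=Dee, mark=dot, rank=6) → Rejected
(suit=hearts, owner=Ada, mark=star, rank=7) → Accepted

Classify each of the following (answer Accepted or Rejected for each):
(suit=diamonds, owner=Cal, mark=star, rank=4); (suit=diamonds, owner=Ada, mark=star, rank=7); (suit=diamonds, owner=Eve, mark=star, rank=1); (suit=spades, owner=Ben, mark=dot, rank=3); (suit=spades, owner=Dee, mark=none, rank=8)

Accepted, Accepted, Accepted, Accepted, Rejected

One predicate separates the groups cleanly: owner is not Dee AND rank ≤ 9.
(suit=diamonds, owner=Cal, mark=star, rank=4): owner is Cal, rank = 4 — has this property, so Accepted.
(suit=diamonds, owner=Ada, mark=star, rank=7): owner is Ada, rank = 7 — has this property, so Accepted.
(suit=diamonds, owner=Eve, mark=star, rank=1): owner is Eve, rank = 1 — has this property, so Accepted.
(suit=spades, owner=Ben, mark=dot, rank=3): owner is Ben, rank = 3 — has this property, so Accepted.
(suit=spades, owner=Dee, mark=none, rank=8): owner is Dee, rank = 8 — does not satisfy this, so Rejected.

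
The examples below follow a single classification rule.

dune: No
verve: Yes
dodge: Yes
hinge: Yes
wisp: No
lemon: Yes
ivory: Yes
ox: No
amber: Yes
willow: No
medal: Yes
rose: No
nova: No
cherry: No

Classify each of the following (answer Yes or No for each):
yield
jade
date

'Yes' ⟺ odd length.
yield: Yes (length 5). jade: No (length 4). date: No (length 4).

Yes, No, No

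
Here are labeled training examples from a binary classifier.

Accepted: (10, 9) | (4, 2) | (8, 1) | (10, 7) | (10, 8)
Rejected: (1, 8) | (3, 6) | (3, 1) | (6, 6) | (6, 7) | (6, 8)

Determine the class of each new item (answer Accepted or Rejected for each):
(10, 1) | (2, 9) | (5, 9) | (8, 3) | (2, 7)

Every 'Accepted' example satisfies: first > second AND first is even. None of the 'Rejected' examples do.
(10, 1): 10 > 1, first 10 — has this property, so Accepted. (2, 9): 2 < 9, first 2 — fails this test, so Rejected. (5, 9): 5 < 9, first 5 — fails this test, so Rejected. (8, 3): 8 > 3, first 8 — has this property, so Accepted. (2, 7): 2 < 7, first 2 — fails this test, so Rejected.

Accepted, Rejected, Rejected, Accepted, Rejected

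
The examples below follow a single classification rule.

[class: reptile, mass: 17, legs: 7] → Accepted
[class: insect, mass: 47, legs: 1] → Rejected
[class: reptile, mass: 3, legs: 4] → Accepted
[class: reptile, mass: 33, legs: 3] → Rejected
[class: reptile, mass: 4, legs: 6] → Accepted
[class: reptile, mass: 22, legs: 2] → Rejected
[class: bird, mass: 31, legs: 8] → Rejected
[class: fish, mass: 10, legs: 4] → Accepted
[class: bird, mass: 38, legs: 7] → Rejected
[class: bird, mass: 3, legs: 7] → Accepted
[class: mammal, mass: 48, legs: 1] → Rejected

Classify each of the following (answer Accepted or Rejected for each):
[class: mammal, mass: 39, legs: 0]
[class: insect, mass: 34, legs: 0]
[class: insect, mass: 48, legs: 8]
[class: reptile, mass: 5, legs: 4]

Every 'Accepted' example satisfies: mass ≤ 17. None of the 'Rejected' examples do.

Rejected, Rejected, Rejected, Accepted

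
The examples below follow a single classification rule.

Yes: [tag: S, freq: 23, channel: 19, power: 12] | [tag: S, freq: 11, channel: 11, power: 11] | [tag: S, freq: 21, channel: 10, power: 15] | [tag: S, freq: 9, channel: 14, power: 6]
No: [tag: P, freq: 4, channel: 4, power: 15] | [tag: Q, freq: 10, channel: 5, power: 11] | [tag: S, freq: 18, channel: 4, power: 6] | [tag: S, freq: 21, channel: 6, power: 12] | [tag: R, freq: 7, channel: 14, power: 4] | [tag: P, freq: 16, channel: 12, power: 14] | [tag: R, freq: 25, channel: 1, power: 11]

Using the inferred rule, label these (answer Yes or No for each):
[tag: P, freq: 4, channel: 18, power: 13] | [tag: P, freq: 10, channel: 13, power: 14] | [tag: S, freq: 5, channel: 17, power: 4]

A rule that fits every label: tag is S AND channel ≥ 10 — true of each 'Yes' example, false of each 'No' one.
[tag: P, freq: 4, channel: 18, power: 13] → tag is P, channel = 18 → No. [tag: P, freq: 10, channel: 13, power: 14] → tag is P, channel = 13 → No. [tag: S, freq: 5, channel: 17, power: 4] → tag is S, channel = 17 → Yes.

No, No, Yes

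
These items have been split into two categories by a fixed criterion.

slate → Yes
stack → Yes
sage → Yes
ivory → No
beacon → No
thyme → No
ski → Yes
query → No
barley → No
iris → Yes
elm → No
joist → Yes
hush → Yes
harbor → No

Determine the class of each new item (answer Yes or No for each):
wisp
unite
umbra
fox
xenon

Yes, No, No, No, No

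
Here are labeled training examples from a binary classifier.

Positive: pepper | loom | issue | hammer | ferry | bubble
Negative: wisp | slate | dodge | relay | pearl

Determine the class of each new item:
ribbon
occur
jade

Positive, Positive, Negative

One predicate separates the groups cleanly: has a double letter.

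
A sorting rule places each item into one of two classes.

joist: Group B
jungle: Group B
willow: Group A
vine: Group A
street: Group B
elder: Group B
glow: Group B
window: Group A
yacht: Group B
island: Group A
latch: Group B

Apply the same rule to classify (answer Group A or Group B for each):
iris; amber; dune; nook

'Group A' ⟺ even length AND contains 'i'.
iris — length 4, has 'i', hence Group A. amber — length 5, no 'i', hence Group B. dune — length 4, no 'i', hence Group B. nook — length 4, no 'i', hence Group B.

Group A, Group B, Group B, Group B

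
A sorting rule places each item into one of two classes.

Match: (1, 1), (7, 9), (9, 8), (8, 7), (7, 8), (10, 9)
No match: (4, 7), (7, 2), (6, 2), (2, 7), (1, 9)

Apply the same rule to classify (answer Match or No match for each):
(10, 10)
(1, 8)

Match, No match

The distinguishing property — |first − second| ≤ 2 — holds for all the 'Match' cases and none of the 'No match' cases.
Match: (10, 10), since |10−10| = 0.
No match: (1, 8), since |1−8| = 7.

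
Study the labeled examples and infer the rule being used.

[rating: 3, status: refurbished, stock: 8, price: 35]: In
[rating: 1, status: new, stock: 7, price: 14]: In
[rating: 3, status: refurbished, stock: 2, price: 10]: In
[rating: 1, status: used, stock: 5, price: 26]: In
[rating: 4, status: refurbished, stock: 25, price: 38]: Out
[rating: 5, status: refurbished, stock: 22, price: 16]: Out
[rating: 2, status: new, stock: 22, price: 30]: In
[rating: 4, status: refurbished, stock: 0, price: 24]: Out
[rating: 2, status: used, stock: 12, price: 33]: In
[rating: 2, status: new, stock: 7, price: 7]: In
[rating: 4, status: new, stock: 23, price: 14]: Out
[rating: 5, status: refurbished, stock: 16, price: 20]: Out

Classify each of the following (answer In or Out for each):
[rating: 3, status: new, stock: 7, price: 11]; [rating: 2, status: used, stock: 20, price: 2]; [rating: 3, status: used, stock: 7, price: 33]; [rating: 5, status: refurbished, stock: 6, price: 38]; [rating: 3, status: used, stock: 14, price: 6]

In, In, In, Out, In

The classifier is using: rating ≤ 3.
In: [rating: 3, status: new, stock: 7, price: 11], since rating = 3.
In: [rating: 2, status: used, stock: 20, price: 2], since rating = 2.
In: [rating: 3, status: used, stock: 7, price: 33], since rating = 3.
Out: [rating: 5, status: refurbished, stock: 6, price: 38], since rating = 5.
In: [rating: 3, status: used, stock: 14, price: 6], since rating = 3.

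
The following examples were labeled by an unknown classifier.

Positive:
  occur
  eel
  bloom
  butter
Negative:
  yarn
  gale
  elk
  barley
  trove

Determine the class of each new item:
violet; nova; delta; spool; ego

Negative, Negative, Negative, Positive, Negative

The rule appears to be: has a double letter.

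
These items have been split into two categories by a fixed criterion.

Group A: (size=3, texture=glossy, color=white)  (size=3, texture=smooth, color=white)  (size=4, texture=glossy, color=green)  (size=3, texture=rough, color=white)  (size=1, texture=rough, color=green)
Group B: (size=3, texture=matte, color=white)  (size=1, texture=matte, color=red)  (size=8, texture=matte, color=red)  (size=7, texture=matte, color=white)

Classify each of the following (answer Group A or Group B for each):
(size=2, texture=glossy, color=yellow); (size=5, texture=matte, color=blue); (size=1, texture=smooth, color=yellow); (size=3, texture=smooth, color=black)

Group A, Group B, Group A, Group A

The pattern is that an item is 'Group A' exactly when: texture is not matte.
(size=2, texture=glossy, color=yellow): texture is glossy — matches, so Group A.
(size=5, texture=matte, color=blue): texture is matte — doesn't match, so Group B.
(size=1, texture=smooth, color=yellow): texture is smooth — matches, so Group A.
(size=3, texture=smooth, color=black): texture is smooth — matches, so Group A.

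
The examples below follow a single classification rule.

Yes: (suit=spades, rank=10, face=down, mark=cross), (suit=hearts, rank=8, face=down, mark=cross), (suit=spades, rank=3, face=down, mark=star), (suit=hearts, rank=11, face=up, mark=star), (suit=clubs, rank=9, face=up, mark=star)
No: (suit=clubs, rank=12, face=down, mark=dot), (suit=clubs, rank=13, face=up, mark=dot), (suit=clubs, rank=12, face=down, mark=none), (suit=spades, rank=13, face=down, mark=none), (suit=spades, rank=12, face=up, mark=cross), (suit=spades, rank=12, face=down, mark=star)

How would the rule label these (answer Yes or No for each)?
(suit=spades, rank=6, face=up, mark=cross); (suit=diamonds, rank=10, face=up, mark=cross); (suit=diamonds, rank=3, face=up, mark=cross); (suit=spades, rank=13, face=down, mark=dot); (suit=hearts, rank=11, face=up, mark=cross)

The classifier is using: rank ≤ 11.
(suit=spades, rank=6, face=up, mark=cross): Yes (rank = 6). (suit=diamonds, rank=10, face=up, mark=cross): Yes (rank = 10). (suit=diamonds, rank=3, face=up, mark=cross): Yes (rank = 3). (suit=spades, rank=13, face=down, mark=dot): No (rank = 13). (suit=hearts, rank=11, face=up, mark=cross): Yes (rank = 11).

Yes, Yes, Yes, No, Yes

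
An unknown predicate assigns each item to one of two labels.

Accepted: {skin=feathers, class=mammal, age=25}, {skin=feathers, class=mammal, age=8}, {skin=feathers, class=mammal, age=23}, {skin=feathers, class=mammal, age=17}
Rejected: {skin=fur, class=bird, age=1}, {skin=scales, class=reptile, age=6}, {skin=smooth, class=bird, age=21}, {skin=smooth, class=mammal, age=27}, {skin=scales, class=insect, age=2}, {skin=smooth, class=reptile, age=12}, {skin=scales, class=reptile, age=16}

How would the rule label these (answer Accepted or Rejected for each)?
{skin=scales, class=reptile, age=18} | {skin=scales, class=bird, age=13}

Rejected, Rejected

Rule: skin is feathers. This holds for each 'Accepted' example and fails for each 'Rejected' one.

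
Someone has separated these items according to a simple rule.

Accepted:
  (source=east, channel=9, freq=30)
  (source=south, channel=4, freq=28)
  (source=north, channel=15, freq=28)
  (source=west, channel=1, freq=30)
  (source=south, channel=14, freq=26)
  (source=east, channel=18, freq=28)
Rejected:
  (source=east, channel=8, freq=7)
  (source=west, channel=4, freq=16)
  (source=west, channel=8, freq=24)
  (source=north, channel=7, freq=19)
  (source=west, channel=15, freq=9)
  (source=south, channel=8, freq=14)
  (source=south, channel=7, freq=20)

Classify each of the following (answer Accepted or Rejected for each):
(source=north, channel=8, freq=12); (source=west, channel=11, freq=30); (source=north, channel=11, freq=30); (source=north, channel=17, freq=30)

One predicate separates the groups cleanly: freq ≥ 26.

Rejected, Accepted, Accepted, Accepted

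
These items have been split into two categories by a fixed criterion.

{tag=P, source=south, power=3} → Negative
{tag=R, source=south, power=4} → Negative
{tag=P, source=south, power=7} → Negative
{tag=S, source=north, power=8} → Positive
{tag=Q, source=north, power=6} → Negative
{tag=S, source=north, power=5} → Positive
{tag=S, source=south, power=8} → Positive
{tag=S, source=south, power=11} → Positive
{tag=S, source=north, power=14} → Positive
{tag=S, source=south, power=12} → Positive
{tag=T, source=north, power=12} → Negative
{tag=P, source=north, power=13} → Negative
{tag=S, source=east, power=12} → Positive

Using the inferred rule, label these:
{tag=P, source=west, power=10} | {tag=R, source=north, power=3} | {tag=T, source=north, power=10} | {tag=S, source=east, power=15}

Negative, Negative, Negative, Positive

The distinguishing property — tag is S — holds for all the 'Positive' cases and none of the 'Negative' cases.
{tag=P, source=west, power=10}: tag is P — doesn't qualify, so Negative.
{tag=R, source=north, power=3}: tag is R — doesn't qualify, so Negative.
{tag=T, source=north, power=10}: tag is T — doesn't qualify, so Negative.
{tag=S, source=east, power=15}: tag is S — fits, so Positive.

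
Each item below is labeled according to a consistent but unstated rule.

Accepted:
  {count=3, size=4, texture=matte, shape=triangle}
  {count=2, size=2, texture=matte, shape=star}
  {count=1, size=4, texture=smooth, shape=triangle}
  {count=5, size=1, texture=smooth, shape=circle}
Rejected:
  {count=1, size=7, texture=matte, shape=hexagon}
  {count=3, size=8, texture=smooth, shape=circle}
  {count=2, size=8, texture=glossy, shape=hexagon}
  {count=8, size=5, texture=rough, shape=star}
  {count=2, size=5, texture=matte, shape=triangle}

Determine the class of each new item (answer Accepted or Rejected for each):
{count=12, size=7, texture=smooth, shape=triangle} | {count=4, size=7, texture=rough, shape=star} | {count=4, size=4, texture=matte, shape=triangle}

The common property of the 'Accepted' items is: size ≤ 4. No 'Rejected' item has it.
Rejected: {count=12, size=7, texture=smooth, shape=triangle}, since size = 7. Rejected: {count=4, size=7, texture=rough, shape=star}, since size = 7. Accepted: {count=4, size=4, texture=matte, shape=triangle}, since size = 4.

Rejected, Rejected, Accepted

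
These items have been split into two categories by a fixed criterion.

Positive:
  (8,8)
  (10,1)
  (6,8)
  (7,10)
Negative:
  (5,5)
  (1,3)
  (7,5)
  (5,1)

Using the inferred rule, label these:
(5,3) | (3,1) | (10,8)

Negative, Negative, Positive

The rule appears to be: product is even.
(5,3) → 5·3 = 15 → Negative.
(3,1) → 3·1 = 3 → Negative.
(10,8) → 10·8 = 80 → Positive.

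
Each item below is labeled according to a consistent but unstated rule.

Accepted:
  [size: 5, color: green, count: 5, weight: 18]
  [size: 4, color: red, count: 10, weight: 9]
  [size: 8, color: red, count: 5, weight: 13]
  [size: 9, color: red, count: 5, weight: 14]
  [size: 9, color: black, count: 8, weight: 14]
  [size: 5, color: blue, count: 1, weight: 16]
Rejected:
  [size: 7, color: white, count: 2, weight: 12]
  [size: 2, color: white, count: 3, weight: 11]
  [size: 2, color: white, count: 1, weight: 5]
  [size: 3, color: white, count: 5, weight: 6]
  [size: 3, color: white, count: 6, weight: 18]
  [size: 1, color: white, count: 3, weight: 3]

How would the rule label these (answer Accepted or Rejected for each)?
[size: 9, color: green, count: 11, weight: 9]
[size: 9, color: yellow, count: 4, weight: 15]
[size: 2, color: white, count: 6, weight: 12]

Accepted, Accepted, Rejected

Looking at the examples, the only property every 'Accepted' case has and every 'Rejected' case lacks is: color is not white.
[size: 9, color: green, count: 11, weight: 9] — color is green, hence Accepted. [size: 9, color: yellow, count: 4, weight: 15] — color is yellow, hence Accepted. [size: 2, color: white, count: 6, weight: 12] — color is white, hence Rejected.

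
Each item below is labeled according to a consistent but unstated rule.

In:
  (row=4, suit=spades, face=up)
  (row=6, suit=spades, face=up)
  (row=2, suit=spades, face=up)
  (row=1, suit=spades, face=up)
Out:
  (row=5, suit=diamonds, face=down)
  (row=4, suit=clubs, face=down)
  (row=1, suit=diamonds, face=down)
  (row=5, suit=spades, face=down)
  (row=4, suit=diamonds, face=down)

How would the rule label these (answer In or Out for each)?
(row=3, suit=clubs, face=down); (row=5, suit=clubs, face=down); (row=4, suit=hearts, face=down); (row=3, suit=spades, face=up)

Out, Out, Out, In

The common property of the 'In' items is: face is up. No 'Out' item has it.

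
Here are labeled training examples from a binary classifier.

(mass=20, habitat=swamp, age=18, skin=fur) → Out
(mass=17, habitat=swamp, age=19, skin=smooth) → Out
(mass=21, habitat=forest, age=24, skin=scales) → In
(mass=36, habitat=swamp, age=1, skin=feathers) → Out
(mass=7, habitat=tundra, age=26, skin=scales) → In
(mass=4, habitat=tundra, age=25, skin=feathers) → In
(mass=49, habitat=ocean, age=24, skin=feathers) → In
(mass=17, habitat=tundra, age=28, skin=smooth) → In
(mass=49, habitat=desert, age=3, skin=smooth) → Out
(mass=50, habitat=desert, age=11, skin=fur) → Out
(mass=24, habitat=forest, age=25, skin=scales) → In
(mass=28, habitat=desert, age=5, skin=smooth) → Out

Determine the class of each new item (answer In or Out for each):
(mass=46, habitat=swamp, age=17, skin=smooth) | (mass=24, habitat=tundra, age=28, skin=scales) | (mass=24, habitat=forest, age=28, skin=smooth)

Out, In, In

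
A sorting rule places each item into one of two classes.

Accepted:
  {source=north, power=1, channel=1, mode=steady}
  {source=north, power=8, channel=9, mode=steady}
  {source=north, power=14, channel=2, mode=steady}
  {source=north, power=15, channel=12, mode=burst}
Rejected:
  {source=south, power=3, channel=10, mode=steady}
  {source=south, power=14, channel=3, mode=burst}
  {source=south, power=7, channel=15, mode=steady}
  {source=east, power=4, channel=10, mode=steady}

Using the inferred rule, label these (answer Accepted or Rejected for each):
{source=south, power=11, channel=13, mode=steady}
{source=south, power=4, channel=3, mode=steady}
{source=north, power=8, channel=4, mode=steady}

Rejected, Rejected, Accepted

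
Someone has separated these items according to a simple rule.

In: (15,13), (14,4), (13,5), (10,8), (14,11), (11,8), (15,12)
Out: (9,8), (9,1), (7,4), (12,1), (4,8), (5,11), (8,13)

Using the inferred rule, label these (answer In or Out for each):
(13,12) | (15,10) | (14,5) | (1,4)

In, In, In, Out

The simplest hypothesis consistent with all the labels is: first > second AND sum ≥ 18.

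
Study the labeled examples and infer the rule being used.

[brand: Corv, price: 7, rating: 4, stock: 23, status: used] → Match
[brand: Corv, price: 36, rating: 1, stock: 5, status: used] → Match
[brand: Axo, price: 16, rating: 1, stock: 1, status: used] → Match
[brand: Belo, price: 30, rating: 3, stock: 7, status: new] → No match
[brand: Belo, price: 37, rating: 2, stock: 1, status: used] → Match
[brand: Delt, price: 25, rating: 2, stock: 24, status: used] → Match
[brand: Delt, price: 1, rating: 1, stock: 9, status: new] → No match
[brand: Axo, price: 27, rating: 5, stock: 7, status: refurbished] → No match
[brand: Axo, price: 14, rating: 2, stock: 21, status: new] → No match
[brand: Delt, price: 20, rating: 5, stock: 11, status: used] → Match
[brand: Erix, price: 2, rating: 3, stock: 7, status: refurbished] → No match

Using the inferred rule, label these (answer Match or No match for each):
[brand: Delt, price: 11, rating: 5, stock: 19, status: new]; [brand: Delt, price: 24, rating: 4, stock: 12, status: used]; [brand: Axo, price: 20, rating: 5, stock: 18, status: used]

No match, Match, Match

Comparing the two groups points to one rule — status is used.
[brand: Delt, price: 11, rating: 5, stock: 19, status: new] → status is new → No match. [brand: Delt, price: 24, rating: 4, stock: 12, status: used] → status is used → Match. [brand: Axo, price: 20, rating: 5, stock: 18, status: used] → status is used → Match.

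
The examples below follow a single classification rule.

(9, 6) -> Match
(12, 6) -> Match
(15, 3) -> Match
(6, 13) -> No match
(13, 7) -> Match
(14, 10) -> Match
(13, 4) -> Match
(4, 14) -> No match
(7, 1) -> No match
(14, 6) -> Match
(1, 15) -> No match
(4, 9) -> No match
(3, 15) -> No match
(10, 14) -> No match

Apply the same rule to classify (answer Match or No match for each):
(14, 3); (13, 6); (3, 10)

The simplest hypothesis consistent with all the labels is: first > second AND sum ≥ 13.

Match, Match, No match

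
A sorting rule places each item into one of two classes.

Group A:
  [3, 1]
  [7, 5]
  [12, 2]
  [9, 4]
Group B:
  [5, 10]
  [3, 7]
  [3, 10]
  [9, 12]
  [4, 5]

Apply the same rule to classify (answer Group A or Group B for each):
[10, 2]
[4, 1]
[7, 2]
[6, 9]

The simplest hypothesis consistent with all the labels is: first > second.

Group A, Group A, Group A, Group B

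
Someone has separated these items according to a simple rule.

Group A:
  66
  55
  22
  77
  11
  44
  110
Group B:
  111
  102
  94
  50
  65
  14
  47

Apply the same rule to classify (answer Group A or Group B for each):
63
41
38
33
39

Rule: multiple of 11. This holds for each 'Group A' example and fails for each 'Group B' one.

Group B, Group B, Group B, Group A, Group B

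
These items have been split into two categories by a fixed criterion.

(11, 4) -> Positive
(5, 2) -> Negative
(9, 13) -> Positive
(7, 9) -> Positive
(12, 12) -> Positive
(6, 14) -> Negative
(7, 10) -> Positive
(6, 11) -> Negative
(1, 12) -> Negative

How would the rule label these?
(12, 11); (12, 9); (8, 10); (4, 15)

The rule appears to be: first ≥ 7.
(12, 11) → first 12 → Positive.
(12, 9) → first 12 → Positive.
(8, 10) → first 8 → Positive.
(4, 15) → first 4 → Negative.

Positive, Positive, Positive, Negative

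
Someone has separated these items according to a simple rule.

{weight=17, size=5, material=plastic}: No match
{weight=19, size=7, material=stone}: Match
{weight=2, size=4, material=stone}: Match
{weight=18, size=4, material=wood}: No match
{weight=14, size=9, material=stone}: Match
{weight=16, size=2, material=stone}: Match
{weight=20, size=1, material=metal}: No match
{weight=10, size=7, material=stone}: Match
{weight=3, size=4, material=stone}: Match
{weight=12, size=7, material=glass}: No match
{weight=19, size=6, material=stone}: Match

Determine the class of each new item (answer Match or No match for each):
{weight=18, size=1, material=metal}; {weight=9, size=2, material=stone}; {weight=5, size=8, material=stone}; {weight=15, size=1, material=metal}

No match, Match, Match, No match

The pattern is that an item is 'Match' exactly when: material is stone.
{weight=18, size=1, material=metal}: No match (material is metal).
{weight=9, size=2, material=stone}: Match (material is stone).
{weight=5, size=8, material=stone}: Match (material is stone).
{weight=15, size=1, material=metal}: No match (material is metal).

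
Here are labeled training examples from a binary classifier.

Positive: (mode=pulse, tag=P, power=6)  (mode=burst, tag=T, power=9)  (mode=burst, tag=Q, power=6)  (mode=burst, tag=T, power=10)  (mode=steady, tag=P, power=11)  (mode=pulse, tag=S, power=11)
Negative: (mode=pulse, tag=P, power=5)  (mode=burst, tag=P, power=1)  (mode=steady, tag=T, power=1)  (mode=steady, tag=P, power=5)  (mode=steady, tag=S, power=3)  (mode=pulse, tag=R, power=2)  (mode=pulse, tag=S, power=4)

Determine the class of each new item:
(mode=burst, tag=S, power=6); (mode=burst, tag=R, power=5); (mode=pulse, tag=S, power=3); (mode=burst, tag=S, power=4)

Positive, Negative, Negative, Negative

The pattern is that an item is 'Positive' exactly when: power ≥ 6.
(mode=burst, tag=S, power=6): Positive (power = 6).
(mode=burst, tag=R, power=5): Negative (power = 5).
(mode=pulse, tag=S, power=3): Negative (power = 3).
(mode=burst, tag=S, power=4): Negative (power = 4).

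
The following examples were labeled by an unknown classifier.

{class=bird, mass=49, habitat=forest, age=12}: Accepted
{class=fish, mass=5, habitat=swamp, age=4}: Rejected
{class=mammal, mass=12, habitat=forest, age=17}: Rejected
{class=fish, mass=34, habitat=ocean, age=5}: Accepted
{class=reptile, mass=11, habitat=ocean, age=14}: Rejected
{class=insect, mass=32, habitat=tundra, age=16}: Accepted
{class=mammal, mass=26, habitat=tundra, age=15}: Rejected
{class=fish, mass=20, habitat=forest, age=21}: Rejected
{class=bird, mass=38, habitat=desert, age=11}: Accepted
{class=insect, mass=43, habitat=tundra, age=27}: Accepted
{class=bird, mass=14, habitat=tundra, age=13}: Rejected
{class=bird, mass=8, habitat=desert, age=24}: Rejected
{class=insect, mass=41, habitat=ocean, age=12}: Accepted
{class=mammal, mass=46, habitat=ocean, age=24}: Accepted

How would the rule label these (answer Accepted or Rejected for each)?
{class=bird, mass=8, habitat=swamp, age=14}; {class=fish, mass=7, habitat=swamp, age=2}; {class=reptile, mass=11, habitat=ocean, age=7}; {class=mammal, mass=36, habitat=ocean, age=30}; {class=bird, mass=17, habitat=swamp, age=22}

Rejected, Rejected, Rejected, Accepted, Rejected

'Accepted' ⟺ mass ≥ 32.
{class=bird, mass=8, habitat=swamp, age=14}: Rejected (mass = 8). {class=fish, mass=7, habitat=swamp, age=2}: Rejected (mass = 7). {class=reptile, mass=11, habitat=ocean, age=7}: Rejected (mass = 11). {class=mammal, mass=36, habitat=ocean, age=30}: Accepted (mass = 36). {class=bird, mass=17, habitat=swamp, age=22}: Rejected (mass = 17).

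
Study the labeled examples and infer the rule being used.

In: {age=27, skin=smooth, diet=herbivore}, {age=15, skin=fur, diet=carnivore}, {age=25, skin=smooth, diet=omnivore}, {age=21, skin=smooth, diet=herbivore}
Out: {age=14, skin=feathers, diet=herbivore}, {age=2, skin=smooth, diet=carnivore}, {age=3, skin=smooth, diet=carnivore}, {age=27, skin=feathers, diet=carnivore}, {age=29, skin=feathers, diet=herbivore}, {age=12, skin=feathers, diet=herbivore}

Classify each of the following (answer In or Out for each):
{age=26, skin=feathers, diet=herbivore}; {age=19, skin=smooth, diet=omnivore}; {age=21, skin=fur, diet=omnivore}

Every 'In' example satisfies: skin is not feathers AND age ≥ 12. None of the 'Out' examples do.
{age=26, skin=feathers, diet=herbivore}: skin is feathers, age = 26, does not pass → Out. {age=19, skin=smooth, diet=omnivore}: skin is smooth, age = 19, has this property → In. {age=21, skin=fur, diet=omnivore}: skin is fur, age = 21, has this property → In.

Out, In, In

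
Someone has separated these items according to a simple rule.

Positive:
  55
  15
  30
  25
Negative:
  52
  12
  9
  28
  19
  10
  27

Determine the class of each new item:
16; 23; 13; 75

The classifier is using: multiple of 5 AND at least 12.
16: 16 = 5·3 + 1, 16 ≥ 12 — does not fit, so Negative. 23: 23 = 5·4 + 3, 23 ≥ 12 — does not fit, so Negative. 13: 13 = 5·2 + 3, 13 ≥ 12 — does not fit, so Negative. 75: 75 = 5·15, 75 ≥ 12 — passes, so Positive.

Negative, Negative, Negative, Positive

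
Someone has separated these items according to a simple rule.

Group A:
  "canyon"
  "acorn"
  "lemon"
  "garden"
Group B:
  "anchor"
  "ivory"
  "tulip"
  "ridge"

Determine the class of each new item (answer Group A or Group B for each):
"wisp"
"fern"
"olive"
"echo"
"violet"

Group B, Group A, Group B, Group B, Group B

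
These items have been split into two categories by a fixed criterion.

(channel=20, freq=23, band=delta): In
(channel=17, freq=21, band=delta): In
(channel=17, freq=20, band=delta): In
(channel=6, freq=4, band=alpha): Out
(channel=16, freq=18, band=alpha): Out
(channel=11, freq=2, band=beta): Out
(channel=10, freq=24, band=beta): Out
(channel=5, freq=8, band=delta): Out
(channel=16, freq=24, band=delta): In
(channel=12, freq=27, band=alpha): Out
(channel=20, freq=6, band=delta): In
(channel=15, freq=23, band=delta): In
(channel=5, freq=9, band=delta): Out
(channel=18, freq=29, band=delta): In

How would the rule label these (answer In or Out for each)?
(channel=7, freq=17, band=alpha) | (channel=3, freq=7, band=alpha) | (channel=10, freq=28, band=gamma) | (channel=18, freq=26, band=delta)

The rule appears to be: band is delta AND channel ≥ 6.
(channel=7, freq=17, band=alpha): band is alpha, channel = 7, fails the rule → Out. (channel=3, freq=7, band=alpha): band is alpha, channel = 3, fails the rule → Out. (channel=10, freq=28, band=gamma): band is gamma, channel = 10, fails the rule → Out. (channel=18, freq=26, band=delta): band is delta, channel = 18, matches → In.

Out, Out, Out, In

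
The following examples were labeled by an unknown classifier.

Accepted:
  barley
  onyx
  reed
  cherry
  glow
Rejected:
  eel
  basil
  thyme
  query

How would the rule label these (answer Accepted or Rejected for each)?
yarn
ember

Accepted, Rejected

The classifier is using: even length.
yarn: Accepted (length 4). ember: Rejected (length 5).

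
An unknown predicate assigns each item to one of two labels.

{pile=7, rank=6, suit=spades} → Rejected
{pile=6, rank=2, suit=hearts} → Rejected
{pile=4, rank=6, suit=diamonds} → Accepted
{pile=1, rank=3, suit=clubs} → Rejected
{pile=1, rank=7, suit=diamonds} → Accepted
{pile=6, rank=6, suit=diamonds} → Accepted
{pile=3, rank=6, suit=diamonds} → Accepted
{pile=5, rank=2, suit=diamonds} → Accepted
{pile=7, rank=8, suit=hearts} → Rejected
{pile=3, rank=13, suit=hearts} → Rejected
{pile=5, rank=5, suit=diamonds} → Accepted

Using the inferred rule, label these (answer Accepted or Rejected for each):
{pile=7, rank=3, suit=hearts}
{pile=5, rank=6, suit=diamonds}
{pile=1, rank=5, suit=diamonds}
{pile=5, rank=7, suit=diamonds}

Rejected, Accepted, Accepted, Accepted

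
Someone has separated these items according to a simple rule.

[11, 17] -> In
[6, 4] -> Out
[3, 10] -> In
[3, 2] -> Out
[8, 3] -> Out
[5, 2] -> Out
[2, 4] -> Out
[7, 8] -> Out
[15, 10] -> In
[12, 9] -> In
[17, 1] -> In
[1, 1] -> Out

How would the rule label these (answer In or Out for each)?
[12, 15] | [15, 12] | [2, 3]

In, In, Out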